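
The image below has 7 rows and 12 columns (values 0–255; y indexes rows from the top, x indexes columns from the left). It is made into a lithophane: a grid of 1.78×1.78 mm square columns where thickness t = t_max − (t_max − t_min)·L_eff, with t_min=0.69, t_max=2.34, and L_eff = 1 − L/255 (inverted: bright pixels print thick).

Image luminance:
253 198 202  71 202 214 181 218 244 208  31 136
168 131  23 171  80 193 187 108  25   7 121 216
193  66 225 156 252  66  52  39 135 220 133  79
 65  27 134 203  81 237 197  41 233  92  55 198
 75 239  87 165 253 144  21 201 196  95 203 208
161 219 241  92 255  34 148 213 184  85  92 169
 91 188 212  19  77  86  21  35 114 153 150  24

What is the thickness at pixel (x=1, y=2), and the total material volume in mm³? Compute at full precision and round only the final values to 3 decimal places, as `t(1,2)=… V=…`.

t(1,2)=1.117 V=423.856

span = t_max - t_min = 2.34 - 0.69 = 1.650
L(1,2) = 66, L_eff = 1 - 66/255 = 0.741176 (inverted)
t(1,2) = 2.34 - 1.650·0.741176 = 1.117
Σt over all 7·12 pixels = 227419/1700 ≈ 133.7758824
V = pitch²·Σt = 1.78²·227419/1700 = 423.856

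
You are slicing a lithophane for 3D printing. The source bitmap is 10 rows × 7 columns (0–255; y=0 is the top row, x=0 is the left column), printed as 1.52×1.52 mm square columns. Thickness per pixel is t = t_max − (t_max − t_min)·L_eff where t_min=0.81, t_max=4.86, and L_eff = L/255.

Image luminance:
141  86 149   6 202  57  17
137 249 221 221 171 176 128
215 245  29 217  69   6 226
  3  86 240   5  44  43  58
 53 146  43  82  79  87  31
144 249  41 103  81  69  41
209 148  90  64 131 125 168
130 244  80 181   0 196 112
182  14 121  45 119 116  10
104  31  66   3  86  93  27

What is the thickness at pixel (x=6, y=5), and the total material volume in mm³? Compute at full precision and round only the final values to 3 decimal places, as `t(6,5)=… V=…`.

t(6,5)=4.209 V=507.449

span = t_max - t_min = 4.86 - 0.81 = 4.050
L(6,5) = 41, L_eff = 41/255 = 0.160784
t(6,5) = 4.86 - 4.050·0.160784 = 4.209
Σt over all 10·7 pixels = 373383/1700 ≈ 219.6370588
V = pitch²·Σt = 1.52²·373383/1700 = 507.449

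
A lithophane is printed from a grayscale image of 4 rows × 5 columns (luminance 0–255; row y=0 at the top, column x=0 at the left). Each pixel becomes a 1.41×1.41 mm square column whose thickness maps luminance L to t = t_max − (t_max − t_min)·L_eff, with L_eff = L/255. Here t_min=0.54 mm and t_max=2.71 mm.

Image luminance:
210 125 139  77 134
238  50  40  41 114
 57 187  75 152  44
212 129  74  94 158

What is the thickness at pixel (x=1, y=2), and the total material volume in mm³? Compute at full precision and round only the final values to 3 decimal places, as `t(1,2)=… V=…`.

span = t_max - t_min = 2.71 - 0.54 = 2.170
L(1,2) = 187, L_eff = 187/255 = 0.733333
t(1,2) = 2.71 - 2.170·0.733333 = 1.119
Σt over all 4·5 pixels = 17443/510 ≈ 34.2019608
V = pitch²·Σt = 1.41²·17443/510 = 67.997

t(1,2)=1.119 V=67.997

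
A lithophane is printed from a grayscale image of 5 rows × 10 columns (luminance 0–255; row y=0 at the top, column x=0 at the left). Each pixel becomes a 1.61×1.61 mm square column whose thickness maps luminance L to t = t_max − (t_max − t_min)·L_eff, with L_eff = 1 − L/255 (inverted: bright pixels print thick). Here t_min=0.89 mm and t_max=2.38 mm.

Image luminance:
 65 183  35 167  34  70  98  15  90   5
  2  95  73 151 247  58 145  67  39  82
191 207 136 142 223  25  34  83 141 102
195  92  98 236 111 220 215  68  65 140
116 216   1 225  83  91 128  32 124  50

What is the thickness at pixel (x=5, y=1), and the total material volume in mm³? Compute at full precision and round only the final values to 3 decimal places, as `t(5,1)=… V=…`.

t(5,1)=1.229 V=198.818

span = t_max - t_min = 2.38 - 0.89 = 1.490
L(5,1) = 58, L_eff = 1 - 58/255 = 0.772549 (inverted)
t(5,1) = 2.38 - 1.490·0.772549 = 1.229
Σt over all 5·10 pixels = 651963/8500 ≈ 76.7015294
V = pitch²·Σt = 1.61²·651963/8500 = 198.818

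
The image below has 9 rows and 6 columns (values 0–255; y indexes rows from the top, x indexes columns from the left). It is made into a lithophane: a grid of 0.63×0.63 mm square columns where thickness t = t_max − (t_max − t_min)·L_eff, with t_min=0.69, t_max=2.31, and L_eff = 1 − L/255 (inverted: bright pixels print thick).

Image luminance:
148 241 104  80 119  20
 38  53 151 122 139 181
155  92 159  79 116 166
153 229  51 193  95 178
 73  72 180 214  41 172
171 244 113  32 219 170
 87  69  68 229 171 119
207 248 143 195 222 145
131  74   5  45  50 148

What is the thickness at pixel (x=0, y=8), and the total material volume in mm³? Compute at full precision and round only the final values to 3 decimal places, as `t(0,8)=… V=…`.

t(0,8)=1.522 V=32.739

span = t_max - t_min = 2.31 - 0.69 = 1.620
L(0,8) = 131, L_eff = 1 - 131/255 = 0.486275 (inverted)
t(0,8) = 2.31 - 1.620·0.486275 = 1.522
Σt over all 9·6 pixels = 175284/2125 ≈ 82.4865882
V = pitch²·Σt = 0.63²·175284/2125 = 32.739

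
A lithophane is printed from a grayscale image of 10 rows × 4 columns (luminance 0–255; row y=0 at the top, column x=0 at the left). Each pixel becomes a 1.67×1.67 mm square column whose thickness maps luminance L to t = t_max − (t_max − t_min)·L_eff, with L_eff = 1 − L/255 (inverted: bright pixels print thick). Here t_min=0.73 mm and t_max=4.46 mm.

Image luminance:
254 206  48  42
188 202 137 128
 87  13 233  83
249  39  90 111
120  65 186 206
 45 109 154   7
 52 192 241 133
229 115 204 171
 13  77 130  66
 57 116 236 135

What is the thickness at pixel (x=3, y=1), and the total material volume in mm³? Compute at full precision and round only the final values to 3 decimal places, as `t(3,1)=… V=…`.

span = t_max - t_min = 4.46 - 0.73 = 3.730
L(3,1) = 128, L_eff = 1 - 128/255 = 0.498039 (inverted)
t(3,1) = 4.46 - 3.730·0.498039 = 2.602
Σt over all 10·4 pixels = 890879/8500 ≈ 104.8092941
V = pitch²·Σt = 1.67²·890879/8500 = 292.303

t(3,1)=2.602 V=292.303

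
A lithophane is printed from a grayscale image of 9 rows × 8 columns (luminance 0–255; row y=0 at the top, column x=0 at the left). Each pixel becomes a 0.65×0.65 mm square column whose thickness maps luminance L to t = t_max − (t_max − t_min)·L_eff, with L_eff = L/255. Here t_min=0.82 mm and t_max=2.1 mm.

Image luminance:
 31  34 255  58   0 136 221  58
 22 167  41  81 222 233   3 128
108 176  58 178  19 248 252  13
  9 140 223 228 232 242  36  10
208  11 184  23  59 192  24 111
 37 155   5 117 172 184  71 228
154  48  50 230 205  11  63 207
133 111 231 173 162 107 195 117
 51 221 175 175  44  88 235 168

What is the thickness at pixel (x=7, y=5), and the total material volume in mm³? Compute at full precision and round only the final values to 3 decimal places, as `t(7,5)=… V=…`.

t(7,5)=0.956 V=44.801

span = t_max - t_min = 2.1 - 0.82 = 1.280
L(7,5) = 228, L_eff = 228/255 = 0.894118
t(7,5) = 2.1 - 1.280·0.894118 = 0.956
Σt over all 9·8 pixels = 225332/2125 ≈ 106.0385882
V = pitch²·Σt = 0.65²·225332/2125 = 44.801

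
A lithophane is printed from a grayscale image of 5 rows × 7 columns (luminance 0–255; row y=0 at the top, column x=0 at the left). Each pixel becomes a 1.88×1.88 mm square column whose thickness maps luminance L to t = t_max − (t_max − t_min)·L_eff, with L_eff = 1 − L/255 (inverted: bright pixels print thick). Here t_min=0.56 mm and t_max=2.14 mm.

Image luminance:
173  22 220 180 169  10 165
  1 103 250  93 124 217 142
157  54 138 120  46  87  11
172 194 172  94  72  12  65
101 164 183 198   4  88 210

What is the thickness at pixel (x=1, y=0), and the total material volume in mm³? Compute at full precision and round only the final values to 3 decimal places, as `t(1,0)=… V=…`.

span = t_max - t_min = 2.14 - 0.56 = 1.580
L(1,0) = 22, L_eff = 1 - 22/255 = 0.913725 (inverted)
t(1,0) = 2.14 - 1.580·0.913725 = 0.696
Σt over all 5·7 pixels = 582569/12750 ≈ 45.6916863
V = pitch²·Σt = 1.88²·582569/12750 = 161.493

t(1,0)=0.696 V=161.493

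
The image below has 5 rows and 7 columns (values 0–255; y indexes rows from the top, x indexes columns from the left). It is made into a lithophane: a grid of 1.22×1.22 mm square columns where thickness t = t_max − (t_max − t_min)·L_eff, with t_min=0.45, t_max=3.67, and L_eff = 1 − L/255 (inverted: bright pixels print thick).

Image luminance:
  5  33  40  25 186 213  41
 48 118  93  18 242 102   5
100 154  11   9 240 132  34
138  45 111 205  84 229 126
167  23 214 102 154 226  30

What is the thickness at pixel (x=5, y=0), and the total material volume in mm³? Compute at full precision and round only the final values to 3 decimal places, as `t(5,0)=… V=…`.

span = t_max - t_min = 3.67 - 0.45 = 3.220
L(5,0) = 213, L_eff = 1 - 213/255 = 0.164706 (inverted)
t(5,0) = 3.67 - 3.220·0.164706 = 3.140
Σt over all 5·7 pixels = 1593991/25500 ≈ 62.5094510
V = pitch²·Σt = 1.22²·1593991/25500 = 93.039

t(5,0)=3.140 V=93.039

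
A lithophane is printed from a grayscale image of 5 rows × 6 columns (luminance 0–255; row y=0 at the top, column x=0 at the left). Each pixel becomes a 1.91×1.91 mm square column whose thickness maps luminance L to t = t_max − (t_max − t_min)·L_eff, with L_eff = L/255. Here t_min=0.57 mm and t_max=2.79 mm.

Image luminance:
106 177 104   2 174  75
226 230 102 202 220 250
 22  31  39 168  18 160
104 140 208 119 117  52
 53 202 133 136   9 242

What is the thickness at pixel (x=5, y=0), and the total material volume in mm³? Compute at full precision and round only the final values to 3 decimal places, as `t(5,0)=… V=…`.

span = t_max - t_min = 2.79 - 0.57 = 2.220
L(5,0) = 75, L_eff = 75/255 = 0.294118
t(5,0) = 2.79 - 2.220·0.294118 = 2.137
Σt over all 5·6 pixels = 107174/2125 ≈ 50.4348235
V = pitch²·Σt = 1.91²·107174/2125 = 183.991

t(5,0)=2.137 V=183.991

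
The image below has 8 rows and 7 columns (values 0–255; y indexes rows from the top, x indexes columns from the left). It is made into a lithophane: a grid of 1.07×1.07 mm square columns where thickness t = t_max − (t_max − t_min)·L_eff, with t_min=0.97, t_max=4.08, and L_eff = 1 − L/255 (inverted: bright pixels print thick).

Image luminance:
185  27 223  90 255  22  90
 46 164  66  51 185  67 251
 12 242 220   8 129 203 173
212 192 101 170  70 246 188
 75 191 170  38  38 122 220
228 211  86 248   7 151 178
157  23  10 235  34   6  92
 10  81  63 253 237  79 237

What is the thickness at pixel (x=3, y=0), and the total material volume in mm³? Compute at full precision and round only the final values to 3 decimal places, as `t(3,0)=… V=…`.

t(3,0)=2.068 V=165.072

span = t_max - t_min = 4.08 - 0.97 = 3.110
L(3,0) = 90, L_eff = 1 - 90/255 = 0.647059 (inverted)
t(3,0) = 4.08 - 3.110·0.647059 = 2.068
Σt over all 8·7 pixels = 306384/2125 ≈ 144.1807059
V = pitch²·Σt = 1.07²·306384/2125 = 165.072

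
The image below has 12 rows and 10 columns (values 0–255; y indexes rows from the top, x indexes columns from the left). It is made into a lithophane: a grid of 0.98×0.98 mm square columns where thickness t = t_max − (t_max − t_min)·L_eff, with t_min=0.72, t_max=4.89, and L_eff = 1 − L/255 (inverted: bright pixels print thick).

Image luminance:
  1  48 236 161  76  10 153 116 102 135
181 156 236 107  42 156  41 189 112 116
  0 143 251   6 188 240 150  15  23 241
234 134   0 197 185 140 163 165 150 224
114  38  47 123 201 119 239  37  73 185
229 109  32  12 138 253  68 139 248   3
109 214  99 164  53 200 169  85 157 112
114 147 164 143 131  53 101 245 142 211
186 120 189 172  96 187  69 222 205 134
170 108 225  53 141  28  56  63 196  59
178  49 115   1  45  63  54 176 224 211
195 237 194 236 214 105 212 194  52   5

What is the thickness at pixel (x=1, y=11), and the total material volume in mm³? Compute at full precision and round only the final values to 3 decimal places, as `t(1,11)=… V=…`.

span = t_max - t_min = 4.89 - 0.72 = 4.170
L(1,11) = 237, L_eff = 1 - 237/255 = 0.070588 (inverted)
t(1,11) = 4.89 - 4.170·0.070588 = 4.596
Σt over all 12·10 pixels = 1470999/4250 ≈ 346.1174118
V = pitch²·Σt = 0.98²·1470999/4250 = 332.411

t(1,11)=4.596 V=332.411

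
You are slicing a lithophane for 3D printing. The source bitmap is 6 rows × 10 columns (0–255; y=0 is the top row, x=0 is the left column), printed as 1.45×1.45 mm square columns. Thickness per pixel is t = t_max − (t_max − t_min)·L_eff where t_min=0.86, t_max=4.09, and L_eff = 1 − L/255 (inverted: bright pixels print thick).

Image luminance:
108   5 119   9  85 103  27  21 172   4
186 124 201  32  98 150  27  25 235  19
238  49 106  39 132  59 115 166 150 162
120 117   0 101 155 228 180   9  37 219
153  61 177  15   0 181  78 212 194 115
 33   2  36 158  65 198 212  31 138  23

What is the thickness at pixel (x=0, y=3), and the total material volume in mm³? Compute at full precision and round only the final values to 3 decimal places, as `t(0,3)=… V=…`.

span = t_max - t_min = 4.09 - 0.86 = 3.230
L(0,3) = 120, L_eff = 1 - 120/255 = 0.529412 (inverted)
t(0,3) = 4.09 - 3.230·0.529412 = 2.380
Σt over all 6·10 pixels = 97733/750 ≈ 130.3106667
V = pitch²·Σt = 1.45²·97733/750 = 273.978

t(0,3)=2.380 V=273.978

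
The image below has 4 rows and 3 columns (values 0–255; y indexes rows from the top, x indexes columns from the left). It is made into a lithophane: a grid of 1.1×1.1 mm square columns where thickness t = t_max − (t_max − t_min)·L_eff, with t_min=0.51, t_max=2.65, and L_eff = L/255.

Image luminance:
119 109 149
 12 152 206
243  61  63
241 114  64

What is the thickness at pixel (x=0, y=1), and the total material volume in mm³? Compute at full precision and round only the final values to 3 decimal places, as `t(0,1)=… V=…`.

t(0,1)=2.549 V=22.911

span = t_max - t_min = 2.65 - 0.51 = 2.140
L(0,1) = 12, L_eff = 12/255 = 0.047059
t(0,1) = 2.65 - 2.140·0.047059 = 2.549
Σt over all 4·3 pixels = 80473/4250 ≈ 18.9348235
V = pitch²·Σt = 1.1²·80473/4250 = 22.911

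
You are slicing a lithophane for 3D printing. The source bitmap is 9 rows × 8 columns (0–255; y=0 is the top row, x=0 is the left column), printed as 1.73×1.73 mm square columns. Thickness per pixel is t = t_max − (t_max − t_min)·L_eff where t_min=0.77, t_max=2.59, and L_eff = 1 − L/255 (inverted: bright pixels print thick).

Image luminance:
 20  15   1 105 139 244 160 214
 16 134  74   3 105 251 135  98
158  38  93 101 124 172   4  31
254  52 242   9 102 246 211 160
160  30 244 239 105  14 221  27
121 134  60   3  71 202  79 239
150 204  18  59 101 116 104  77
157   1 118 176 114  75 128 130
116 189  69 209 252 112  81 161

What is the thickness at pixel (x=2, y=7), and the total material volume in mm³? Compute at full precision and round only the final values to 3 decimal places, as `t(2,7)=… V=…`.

span = t_max - t_min = 2.59 - 0.77 = 1.820
L(2,7) = 118, L_eff = 1 - 118/255 = 0.537255 (inverted)
t(2,7) = 2.59 - 1.820·0.537255 = 1.612
Σt over all 9·8 pixels = 495789/4250 ≈ 116.6562353
V = pitch²·Σt = 1.73²·495789/4250 = 349.140

t(2,7)=1.612 V=349.140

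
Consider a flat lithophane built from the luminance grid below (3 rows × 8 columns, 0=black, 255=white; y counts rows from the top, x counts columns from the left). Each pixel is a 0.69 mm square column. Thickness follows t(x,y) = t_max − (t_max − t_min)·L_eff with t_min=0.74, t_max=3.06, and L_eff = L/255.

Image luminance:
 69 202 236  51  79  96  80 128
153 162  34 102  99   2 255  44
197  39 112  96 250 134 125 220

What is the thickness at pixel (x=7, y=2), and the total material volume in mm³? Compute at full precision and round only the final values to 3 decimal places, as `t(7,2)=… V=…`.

t(7,2)=1.058 V=22.122

span = t_max - t_min = 3.06 - 0.74 = 2.320
L(7,2) = 220, L_eff = 220/255 = 0.862745
t(7,2) = 3.06 - 2.320·0.862745 = 1.058
Σt over all 3·8 pixels = 59242/1275 ≈ 46.4643137
V = pitch²·Σt = 0.69²·59242/1275 = 22.122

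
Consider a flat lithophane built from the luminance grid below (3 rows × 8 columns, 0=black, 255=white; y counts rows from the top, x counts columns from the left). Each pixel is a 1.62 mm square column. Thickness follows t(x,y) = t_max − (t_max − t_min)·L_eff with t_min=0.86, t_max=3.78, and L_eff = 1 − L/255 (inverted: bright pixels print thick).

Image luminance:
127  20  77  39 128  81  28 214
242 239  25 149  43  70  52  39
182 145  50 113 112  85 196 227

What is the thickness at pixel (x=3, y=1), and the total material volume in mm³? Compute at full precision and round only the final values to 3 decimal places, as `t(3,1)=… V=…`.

t(3,1)=2.566 V=134.797

span = t_max - t_min = 3.78 - 0.86 = 2.920
L(3,1) = 149, L_eff = 1 - 149/255 = 0.415686 (inverted)
t(3,1) = 3.78 - 2.920·0.415686 = 2.566
Σt over all 3·8 pixels = 327439/6375 ≈ 51.3629804
V = pitch²·Σt = 1.62²·327439/6375 = 134.797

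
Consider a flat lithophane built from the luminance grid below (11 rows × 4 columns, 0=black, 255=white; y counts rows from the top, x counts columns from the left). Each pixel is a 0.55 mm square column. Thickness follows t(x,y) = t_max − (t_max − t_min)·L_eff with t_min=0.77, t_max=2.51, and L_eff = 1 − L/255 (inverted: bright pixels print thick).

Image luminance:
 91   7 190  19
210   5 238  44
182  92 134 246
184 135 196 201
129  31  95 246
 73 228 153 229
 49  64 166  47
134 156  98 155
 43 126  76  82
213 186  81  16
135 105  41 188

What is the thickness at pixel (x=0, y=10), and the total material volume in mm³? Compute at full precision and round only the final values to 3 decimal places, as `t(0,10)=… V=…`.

t(0,10)=1.691 V=21.641

span = t_max - t_min = 2.51 - 0.77 = 1.740
L(0,10) = 135, L_eff = 1 - 135/255 = 0.470588 (inverted)
t(0,10) = 2.51 - 1.740·0.470588 = 1.691
Σt over all 11·4 pixels = 304041/4250 ≈ 71.5390588
V = pitch²·Σt = 0.55²·304041/4250 = 21.641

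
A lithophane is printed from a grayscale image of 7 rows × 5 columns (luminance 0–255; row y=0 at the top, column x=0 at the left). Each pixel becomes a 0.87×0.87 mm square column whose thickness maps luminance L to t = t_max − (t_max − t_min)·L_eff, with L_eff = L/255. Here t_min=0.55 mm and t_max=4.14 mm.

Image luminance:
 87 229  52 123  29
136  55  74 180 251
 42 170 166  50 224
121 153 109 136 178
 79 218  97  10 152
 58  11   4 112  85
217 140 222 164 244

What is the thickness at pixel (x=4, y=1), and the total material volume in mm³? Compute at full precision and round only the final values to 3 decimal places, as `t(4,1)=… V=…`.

t(4,1)=0.606 V=63.023

span = t_max - t_min = 4.14 - 0.55 = 3.590
L(4,1) = 251, L_eff = 251/255 = 0.984314
t(4,1) = 4.14 - 3.590·0.984314 = 0.606
Σt over all 7·5 pixels = 530812/6375 ≈ 83.2646275
V = pitch²·Σt = 0.87²·530812/6375 = 63.023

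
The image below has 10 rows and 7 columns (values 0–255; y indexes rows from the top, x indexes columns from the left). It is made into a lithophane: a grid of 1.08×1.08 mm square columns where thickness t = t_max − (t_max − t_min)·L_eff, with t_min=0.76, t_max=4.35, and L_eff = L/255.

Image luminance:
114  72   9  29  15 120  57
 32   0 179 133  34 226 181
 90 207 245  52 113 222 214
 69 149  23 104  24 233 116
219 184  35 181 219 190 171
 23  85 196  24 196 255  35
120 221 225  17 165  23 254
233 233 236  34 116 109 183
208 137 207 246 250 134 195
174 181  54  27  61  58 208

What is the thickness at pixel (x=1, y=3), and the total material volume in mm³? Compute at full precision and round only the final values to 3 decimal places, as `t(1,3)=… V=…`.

t(1,3)=2.252 V=201.073

span = t_max - t_min = 4.35 - 0.76 = 3.590
L(1,3) = 149, L_eff = 149/255 = 0.584314
t(1,3) = 4.35 - 3.590·0.584314 = 2.252
Σt over all 10·7 pixels = 172.388
V = pitch²·Σt = 1.08²·172.388 = 201.073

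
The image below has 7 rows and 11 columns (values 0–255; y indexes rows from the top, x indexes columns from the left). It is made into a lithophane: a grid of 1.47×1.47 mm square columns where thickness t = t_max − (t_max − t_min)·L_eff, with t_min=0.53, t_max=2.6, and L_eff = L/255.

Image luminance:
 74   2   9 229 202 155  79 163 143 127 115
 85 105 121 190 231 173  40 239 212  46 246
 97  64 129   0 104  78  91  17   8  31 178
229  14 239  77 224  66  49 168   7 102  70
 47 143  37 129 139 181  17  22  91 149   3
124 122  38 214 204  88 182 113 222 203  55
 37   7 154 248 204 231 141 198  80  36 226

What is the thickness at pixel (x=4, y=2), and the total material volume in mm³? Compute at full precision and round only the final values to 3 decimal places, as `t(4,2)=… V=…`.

t(4,2)=1.756 V=272.757

span = t_max - t_min = 2.6 - 0.53 = 2.070
L(4,2) = 104, L_eff = 104/255 = 0.407843
t(4,2) = 2.6 - 2.070·0.407843 = 1.756
Σt over all 7·11 pixels = 1072903/8500 ≈ 126.2238824
V = pitch²·Σt = 1.47²·1072903/8500 = 272.757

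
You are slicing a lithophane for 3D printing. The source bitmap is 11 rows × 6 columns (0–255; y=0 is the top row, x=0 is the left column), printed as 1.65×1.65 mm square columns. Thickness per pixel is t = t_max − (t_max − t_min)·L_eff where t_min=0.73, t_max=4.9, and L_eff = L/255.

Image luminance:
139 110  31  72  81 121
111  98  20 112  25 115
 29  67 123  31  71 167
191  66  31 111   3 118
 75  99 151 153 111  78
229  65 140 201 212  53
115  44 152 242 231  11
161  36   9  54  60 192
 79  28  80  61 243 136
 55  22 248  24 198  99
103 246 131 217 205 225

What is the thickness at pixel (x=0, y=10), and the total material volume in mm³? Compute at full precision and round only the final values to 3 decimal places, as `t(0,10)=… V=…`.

span = t_max - t_min = 4.9 - 0.73 = 4.170
L(0,10) = 103, L_eff = 103/255 = 0.403922
t(0,10) = 4.9 - 4.170·0.403922 = 3.216
Σt over all 11·6 pixels = 1731837/8500 ≈ 203.7455294
V = pitch²·Σt = 1.65²·1731837/8500 = 554.697

t(0,10)=3.216 V=554.697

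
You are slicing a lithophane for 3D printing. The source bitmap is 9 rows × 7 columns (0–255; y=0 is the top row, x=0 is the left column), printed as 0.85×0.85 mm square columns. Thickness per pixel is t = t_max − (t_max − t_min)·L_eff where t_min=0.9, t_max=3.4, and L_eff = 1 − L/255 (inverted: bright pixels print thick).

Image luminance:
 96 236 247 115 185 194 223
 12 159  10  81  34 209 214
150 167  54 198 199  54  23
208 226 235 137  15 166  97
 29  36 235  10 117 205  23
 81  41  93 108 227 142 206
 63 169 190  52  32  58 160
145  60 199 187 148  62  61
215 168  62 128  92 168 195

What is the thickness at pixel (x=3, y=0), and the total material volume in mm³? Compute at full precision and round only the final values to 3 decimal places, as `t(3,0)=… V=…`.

span = t_max - t_min = 3.4 - 0.9 = 2.500
L(3,0) = 115, L_eff = 1 - 115/255 = 0.549020 (inverted)
t(3,0) = 3.4 - 2.500·0.549020 = 2.027
Σt over all 9·7 pixels = 34736/255 ≈ 136.2196078
V = pitch²·Σt = 0.85²·34736/255 = 98.419

t(3,0)=2.027 V=98.419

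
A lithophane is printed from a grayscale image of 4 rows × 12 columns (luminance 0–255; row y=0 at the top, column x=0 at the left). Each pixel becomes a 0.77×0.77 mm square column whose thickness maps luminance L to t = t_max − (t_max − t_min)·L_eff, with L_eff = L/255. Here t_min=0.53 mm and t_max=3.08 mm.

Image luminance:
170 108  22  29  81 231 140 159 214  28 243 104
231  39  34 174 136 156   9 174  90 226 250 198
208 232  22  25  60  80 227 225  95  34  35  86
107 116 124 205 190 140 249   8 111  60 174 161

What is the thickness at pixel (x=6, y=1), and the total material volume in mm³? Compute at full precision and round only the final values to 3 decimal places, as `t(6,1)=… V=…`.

span = t_max - t_min = 3.08 - 0.53 = 2.550
L(6,1) = 9, L_eff = 9/255 = 0.035294
t(6,1) = 3.08 - 2.550·0.035294 = 2.990
Σt over all 4·12 pixels = 85.64
V = pitch²·Σt = 0.77²·85.64 = 50.776

t(6,1)=2.990 V=50.776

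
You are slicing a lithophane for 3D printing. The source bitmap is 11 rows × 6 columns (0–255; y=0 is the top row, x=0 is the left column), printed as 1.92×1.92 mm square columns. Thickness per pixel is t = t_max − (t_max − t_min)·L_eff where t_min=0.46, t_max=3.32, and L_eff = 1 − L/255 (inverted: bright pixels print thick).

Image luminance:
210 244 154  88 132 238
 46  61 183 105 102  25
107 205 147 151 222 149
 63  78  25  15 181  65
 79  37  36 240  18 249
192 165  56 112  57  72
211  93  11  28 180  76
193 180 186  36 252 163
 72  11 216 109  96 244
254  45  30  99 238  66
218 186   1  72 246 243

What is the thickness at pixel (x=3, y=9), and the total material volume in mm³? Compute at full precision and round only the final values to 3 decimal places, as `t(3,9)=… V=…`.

t(3,9)=1.570 V=457.733

span = t_max - t_min = 3.32 - 0.46 = 2.860
L(3,9) = 99, L_eff = 1 - 99/255 = 0.611765 (inverted)
t(3,9) = 3.32 - 2.860·0.611765 = 1.570
Σt over all 11·6 pixels = 124.168
V = pitch²·Σt = 1.92²·124.168 = 457.733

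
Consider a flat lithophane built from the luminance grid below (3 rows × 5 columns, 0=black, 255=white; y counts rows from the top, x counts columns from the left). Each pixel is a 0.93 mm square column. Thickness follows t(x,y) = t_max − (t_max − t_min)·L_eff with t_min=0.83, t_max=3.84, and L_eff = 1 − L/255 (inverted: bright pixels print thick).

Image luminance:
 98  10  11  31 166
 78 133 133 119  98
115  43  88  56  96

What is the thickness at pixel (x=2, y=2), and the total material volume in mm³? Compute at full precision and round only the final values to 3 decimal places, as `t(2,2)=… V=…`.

span = t_max - t_min = 3.84 - 0.83 = 3.010
L(2,2) = 88, L_eff = 1 - 88/255 = 0.654902 (inverted)
t(2,2) = 3.84 - 3.010·0.654902 = 1.869
Σt over all 3·5 pixels = 27.5
V = pitch²·Σt = 0.93²·27.5 = 23.785

t(2,2)=1.869 V=23.785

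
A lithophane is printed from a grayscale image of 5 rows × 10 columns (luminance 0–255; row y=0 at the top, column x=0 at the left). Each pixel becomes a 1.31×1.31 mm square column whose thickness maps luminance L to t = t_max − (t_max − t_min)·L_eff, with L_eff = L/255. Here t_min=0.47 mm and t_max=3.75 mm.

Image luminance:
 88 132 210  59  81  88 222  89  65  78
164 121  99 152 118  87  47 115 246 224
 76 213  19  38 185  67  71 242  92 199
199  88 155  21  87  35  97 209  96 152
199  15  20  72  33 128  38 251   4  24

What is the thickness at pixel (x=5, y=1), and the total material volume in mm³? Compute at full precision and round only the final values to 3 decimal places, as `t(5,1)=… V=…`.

t(5,1)=2.631 V=197.935

span = t_max - t_min = 3.75 - 0.47 = 3.280
L(5,1) = 87, L_eff = 87/255 = 0.341176
t(5,1) = 3.75 - 3.280·0.341176 = 2.631
Σt over all 5·10 pixels = 115.34
V = pitch²·Σt = 1.31²·115.34 = 197.935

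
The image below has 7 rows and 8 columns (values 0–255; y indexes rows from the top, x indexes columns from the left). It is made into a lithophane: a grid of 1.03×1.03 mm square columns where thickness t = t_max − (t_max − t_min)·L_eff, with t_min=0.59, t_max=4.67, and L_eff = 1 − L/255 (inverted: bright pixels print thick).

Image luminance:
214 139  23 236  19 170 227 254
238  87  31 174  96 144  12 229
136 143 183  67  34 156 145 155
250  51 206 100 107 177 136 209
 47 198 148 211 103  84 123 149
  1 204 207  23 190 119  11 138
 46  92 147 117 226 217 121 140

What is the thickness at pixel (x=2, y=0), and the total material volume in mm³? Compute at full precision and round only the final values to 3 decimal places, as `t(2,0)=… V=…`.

t(2,0)=0.958 V=164.227

span = t_max - t_min = 4.67 - 0.59 = 4.080
L(2,0) = 23, L_eff = 1 - 23/255 = 0.909804 (inverted)
t(2,0) = 4.67 - 4.080·0.909804 = 0.958
Σt over all 7·8 pixels = 154.8
V = pitch²·Σt = 1.03²·154.8 = 164.227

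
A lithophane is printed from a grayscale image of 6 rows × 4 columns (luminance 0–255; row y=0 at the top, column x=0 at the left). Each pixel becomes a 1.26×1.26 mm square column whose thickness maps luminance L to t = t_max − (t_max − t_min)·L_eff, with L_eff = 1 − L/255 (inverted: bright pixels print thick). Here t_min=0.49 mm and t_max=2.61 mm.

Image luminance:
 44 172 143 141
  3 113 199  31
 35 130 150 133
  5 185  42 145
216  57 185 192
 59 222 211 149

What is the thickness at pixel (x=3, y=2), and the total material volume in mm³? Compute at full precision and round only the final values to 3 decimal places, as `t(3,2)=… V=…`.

span = t_max - t_min = 2.61 - 0.49 = 2.120
L(3,2) = 133, L_eff = 1 - 133/255 = 0.478431 (inverted)
t(3,2) = 2.61 - 2.120·0.478431 = 1.596
Σt over all 6·4 pixels = 231956/6375 ≈ 36.3852549
V = pitch²·Σt = 1.26²·231956/6375 = 57.765

t(3,2)=1.596 V=57.765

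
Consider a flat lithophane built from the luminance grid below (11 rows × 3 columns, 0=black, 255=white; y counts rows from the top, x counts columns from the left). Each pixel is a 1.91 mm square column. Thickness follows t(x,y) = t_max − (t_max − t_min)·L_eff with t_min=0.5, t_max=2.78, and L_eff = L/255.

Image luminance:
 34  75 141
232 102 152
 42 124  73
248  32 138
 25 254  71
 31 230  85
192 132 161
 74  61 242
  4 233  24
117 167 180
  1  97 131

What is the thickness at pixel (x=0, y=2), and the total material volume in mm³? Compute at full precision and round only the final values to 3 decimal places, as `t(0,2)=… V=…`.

span = t_max - t_min = 2.78 - 0.5 = 2.280
L(0,2) = 42, L_eff = 42/255 = 0.164706
t(0,2) = 2.78 - 2.280·0.164706 = 2.404
Σt over all 11·3 pixels = 48301/850 ≈ 56.8247059
V = pitch²·Σt = 1.91²·48301/850 = 207.302

t(0,2)=2.404 V=207.302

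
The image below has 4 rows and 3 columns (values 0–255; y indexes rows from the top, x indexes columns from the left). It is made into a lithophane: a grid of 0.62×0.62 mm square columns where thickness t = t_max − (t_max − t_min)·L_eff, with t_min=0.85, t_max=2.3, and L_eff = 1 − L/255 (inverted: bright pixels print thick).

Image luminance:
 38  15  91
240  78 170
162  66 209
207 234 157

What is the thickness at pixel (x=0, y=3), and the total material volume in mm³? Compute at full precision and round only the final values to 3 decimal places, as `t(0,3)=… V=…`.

span = t_max - t_min = 2.3 - 0.85 = 1.450
L(0,3) = 207, L_eff = 1 - 207/255 = 0.188235 (inverted)
t(0,3) = 2.3 - 1.450·0.188235 = 2.027
Σt over all 4·3 pixels = 100363/5100 ≈ 19.6790196
V = pitch²·Σt = 0.62²·100363/5100 = 7.565

t(0,3)=2.027 V=7.565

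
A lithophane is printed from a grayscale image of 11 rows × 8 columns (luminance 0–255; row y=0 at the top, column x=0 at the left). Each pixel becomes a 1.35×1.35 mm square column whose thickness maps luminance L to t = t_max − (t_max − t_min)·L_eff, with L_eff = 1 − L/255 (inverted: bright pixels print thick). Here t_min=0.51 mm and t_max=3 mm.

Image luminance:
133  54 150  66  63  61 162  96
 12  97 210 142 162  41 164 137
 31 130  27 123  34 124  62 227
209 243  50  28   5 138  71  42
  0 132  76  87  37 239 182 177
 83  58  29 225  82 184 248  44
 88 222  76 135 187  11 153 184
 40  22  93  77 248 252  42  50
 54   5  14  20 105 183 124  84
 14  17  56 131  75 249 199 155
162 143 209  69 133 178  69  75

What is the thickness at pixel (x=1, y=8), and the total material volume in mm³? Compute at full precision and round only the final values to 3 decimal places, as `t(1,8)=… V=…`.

t(1,8)=0.559 V=252.281

span = t_max - t_min = 3 - 0.51 = 2.490
L(1,8) = 5, L_eff = 1 - 5/255 = 0.980392 (inverted)
t(1,8) = 3 - 2.490·0.980392 = 0.559
Σt over all 11·8 pixels = 58831/425 ≈ 138.4258824
V = pitch²·Σt = 1.35²·58831/425 = 252.281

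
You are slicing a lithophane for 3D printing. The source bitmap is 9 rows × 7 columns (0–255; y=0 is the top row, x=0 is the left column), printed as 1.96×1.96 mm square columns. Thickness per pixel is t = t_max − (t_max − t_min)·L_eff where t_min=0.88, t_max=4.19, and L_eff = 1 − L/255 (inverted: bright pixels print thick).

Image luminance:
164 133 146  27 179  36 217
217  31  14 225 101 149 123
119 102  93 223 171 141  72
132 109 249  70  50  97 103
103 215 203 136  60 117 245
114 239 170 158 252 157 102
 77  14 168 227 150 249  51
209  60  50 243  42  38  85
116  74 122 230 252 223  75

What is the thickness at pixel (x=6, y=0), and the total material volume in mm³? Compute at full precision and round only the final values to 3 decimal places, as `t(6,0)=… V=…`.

t(6,0)=3.697 V=637.782

span = t_max - t_min = 4.19 - 0.88 = 3.310
L(6,0) = 217, L_eff = 1 - 217/255 = 0.149020 (inverted)
t(6,0) = 4.19 - 3.310·0.149020 = 3.697
Σt over all 9·7 pixels = 4233509/25500 ≈ 166.0199608
V = pitch²·Σt = 1.96²·4233509/25500 = 637.782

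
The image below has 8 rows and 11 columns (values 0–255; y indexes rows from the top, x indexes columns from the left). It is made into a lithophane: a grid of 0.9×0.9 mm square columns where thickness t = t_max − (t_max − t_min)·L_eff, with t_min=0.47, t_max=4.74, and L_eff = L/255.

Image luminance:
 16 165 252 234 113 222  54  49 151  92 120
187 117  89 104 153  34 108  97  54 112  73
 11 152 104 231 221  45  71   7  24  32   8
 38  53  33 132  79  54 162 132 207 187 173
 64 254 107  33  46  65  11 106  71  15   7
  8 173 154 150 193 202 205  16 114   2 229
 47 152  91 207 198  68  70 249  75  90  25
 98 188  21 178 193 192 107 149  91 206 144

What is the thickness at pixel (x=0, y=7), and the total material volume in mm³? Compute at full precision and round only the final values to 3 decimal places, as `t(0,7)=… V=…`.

t(0,7)=3.099 V=204.728

span = t_max - t_min = 4.74 - 0.47 = 4.270
L(0,7) = 98, L_eff = 98/255 = 0.384314
t(0,7) = 4.74 - 4.270·0.384314 = 3.099
Σt over all 8·11 pixels = 537094/2125 ≈ 252.7501176
V = pitch²·Σt = 0.9²·537094/2125 = 204.728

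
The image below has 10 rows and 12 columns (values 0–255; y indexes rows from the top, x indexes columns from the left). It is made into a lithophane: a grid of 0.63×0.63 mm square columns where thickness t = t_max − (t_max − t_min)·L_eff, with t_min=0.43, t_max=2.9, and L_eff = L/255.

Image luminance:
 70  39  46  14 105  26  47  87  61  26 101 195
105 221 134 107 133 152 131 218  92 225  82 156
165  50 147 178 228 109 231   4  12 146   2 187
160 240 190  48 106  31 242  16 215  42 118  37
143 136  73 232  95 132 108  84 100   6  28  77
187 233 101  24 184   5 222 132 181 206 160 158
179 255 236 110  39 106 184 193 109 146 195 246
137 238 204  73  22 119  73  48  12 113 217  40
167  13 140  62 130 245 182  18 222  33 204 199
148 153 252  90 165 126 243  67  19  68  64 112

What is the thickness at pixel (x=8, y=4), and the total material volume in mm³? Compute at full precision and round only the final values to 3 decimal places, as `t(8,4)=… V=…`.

span = t_max - t_min = 2.9 - 0.43 = 2.470
L(8,4) = 100, L_eff = 100/255 = 0.392157
t(8,4) = 2.9 - 2.470·0.392157 = 1.931
Σt over all 10·12 pixels = 51937/255 ≈ 203.6745098
V = pitch²·Σt = 0.63²·51937/255 = 80.838

t(8,4)=1.931 V=80.838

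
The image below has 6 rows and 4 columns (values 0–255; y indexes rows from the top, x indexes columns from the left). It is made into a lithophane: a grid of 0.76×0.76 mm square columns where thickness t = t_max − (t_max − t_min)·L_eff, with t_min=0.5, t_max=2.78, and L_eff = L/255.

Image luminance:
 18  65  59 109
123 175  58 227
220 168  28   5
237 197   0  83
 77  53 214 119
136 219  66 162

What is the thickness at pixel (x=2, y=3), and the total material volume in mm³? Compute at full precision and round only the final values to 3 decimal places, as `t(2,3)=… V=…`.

t(2,3)=2.780 V=23.984

span = t_max - t_min = 2.78 - 0.5 = 2.280
L(2,3) = 0, L_eff = 0/255 = 0.000000
t(2,3) = 2.78 - 2.280·0.000000 = 2.780
Σt over all 6·4 pixels = 88238/2125 ≈ 41.5237647
V = pitch²·Σt = 0.76²·88238/2125 = 23.984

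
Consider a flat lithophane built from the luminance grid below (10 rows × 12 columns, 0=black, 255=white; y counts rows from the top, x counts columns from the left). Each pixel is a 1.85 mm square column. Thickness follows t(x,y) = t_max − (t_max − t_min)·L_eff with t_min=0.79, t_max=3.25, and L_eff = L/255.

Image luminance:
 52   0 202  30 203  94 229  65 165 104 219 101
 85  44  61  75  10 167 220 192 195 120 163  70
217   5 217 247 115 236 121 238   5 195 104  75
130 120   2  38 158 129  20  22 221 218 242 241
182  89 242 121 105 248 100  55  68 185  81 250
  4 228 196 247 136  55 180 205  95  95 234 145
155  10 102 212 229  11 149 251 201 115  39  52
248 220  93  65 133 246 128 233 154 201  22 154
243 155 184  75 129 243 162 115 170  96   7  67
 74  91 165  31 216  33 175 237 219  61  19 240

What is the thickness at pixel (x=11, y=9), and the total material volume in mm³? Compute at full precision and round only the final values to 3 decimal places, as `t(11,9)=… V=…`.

t(11,9)=0.935 V=794.682

span = t_max - t_min = 3.25 - 0.79 = 2.460
L(11,9) = 240, L_eff = 240/255 = 0.941176
t(11,9) = 3.25 - 2.460·0.941176 = 0.935
Σt over all 10·12 pixels = 493411/2125 ≈ 232.1934118
V = pitch²·Σt = 1.85²·493411/2125 = 794.682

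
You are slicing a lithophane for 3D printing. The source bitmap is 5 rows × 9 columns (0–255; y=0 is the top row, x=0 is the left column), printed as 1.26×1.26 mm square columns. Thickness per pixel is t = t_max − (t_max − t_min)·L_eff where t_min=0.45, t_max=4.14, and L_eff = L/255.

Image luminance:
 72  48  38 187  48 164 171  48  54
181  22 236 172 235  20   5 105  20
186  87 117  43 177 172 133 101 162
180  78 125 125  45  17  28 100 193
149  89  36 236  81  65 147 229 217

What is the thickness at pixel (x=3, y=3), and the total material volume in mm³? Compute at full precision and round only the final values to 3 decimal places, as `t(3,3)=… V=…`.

t(3,3)=2.331 V=177.594

span = t_max - t_min = 4.14 - 0.45 = 3.690
L(3,3) = 125, L_eff = 125/255 = 0.490196
t(3,3) = 4.14 - 3.690·0.490196 = 2.331
Σt over all 5·9 pixels = 475419/4250 ≈ 111.8632941
V = pitch²·Σt = 1.26²·475419/4250 = 177.594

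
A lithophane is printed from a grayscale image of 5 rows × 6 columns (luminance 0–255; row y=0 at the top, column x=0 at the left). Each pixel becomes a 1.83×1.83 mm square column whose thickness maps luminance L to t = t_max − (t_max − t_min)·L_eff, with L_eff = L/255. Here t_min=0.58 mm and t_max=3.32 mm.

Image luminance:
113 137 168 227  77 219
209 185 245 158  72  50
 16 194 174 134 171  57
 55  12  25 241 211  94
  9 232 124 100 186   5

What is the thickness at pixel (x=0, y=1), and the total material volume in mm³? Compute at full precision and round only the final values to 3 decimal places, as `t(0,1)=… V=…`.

span = t_max - t_min = 3.32 - 0.58 = 2.740
L(0,1) = 209, L_eff = 209/255 = 0.819608
t(0,1) = 3.32 - 2.740·0.819608 = 1.074
Σt over all 5·6 pixels = 4904/85 ≈ 57.6941176
V = pitch²·Σt = 1.83²·4904/85 = 193.212

t(0,1)=1.074 V=193.212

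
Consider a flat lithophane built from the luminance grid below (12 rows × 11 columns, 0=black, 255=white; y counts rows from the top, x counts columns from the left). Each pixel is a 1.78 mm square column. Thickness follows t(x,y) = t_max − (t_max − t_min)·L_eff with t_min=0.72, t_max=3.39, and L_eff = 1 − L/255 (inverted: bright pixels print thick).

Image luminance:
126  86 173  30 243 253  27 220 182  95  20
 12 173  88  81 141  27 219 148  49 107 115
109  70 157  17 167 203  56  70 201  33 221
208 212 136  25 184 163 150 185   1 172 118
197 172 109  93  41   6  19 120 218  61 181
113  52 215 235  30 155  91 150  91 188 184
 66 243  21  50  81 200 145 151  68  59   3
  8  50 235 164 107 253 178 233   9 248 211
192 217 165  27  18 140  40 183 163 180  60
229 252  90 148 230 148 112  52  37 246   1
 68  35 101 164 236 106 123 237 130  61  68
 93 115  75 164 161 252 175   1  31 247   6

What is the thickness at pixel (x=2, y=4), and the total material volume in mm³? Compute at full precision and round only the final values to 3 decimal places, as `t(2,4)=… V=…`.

span = t_max - t_min = 3.39 - 0.72 = 2.670
L(2,4) = 109, L_eff = 1 - 109/255 = 0.572549 (inverted)
t(2,4) = 3.39 - 2.670·0.572549 = 1.861
Σt over all 12·11 pixels = 570331/2125 ≈ 268.3910588
V = pitch²·Σt = 1.78²·570331/2125 = 850.370

t(2,4)=1.861 V=850.370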